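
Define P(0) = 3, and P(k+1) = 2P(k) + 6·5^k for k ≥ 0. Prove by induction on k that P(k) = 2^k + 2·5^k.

Base case: P(0) = 3, and 2^0 + 2·5^0 = 1 + 2 = 3.
Assume P(m) = 2^m + 2·5^m for some m ≥ 0.
Then P(m+1) = 2P(m) + 6·5^m = 2·(2^m + 2·5^m) + 6·5^m = 2^{m+1} + 4·5^m + 6·5^m = 2^{m+1} + 10·5^m = 2^{m+1} + 2·5^{m+1}.
By induction, P(k) = 2^k + 2·5^k for all k ≥ 0.

P(k) = 2^k + 2·5^k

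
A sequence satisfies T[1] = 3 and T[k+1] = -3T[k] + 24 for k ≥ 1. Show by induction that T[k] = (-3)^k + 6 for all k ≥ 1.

Base case: T[1] = 3, and (-3)^1 + 6 = -3 + 6 = 3.
Assume T[m] = (-3)^m + 6 for some m ≥ 1.
Then T[m+1] = -3T[m] + 24 = -3·((-3)^m + 6) + 24 = -3·(-3)^m − 18 + 24 = (-3)^{m+1} + 6.
This completes the inductive step, so T[k] = (-3)^k + 6 for all k ≥ 1.

T[k] = (-3)^k + 6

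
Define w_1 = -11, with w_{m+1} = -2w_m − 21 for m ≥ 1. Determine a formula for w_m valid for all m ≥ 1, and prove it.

Claim: w_m = 2·(-2)^m − 7.

Base case: w_1 = -11, and 2·(-2)^1 − 7 = -4 − 7 = -11.
Assume w_j = 2·(-2)^j − 7 for some j ≥ 1.
Then w_{j+1} = -2w_j − 21 = -2·(2·(-2)^j − 7) − 21 = -4·(-2)^j + 14 − 21 = 2·(-2)^{j+1} − 7.
By induction, w_m = 2·(-2)^m − 7 for all m ≥ 1.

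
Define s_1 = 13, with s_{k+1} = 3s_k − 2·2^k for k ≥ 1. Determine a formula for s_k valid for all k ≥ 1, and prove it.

Claim: s_k = 3·3^k + 2·2^k.

Base case: s_1 = 13, and 3·3^1 + 2·2^1 = 9 + 4 = 13.
Assume s_r = 3·3^r + 2·2^r for some r ≥ 1.
Then s_{r+1} = 3s_r − 2·2^r = 3·(3·3^r + 2·2^r) − 2·2^r = 3·3^{r+1} + 6·2^r − 2·2^r = 3·3^{r+1} + 4·2^r = 3·3^{r+1} + 2·2^{r+1}.
Hence s_k = 3·3^k + 2·2^k for every k ≥ 1, by induction.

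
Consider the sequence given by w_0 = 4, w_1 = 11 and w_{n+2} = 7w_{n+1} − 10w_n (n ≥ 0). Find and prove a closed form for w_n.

Claim: w_n = 3·2^n + 5^n.

Base cases: w_0 = 4 and 3·2^0 + 5^0 = 4; w_1 = 11 and 3·2^1 + 5^1 = 11.
Assume w_i = 3·2^i + 5^i for all 0 ≤ i ≤ j, where j ≥ 1.
Then w_{j+1} = 7w_j − 10w_{j−1} = 7·(3·2^j + 5^j) − 10·(3·2^{j−1} + 5^{j−1}) = 3·(7·2 − 10)2^{j−1} + (7·5 − 10)5^{j−1} = 12·2^{j−1} + 25·5^{j−1} = 3·2^{j+1} + 5^{j+1}.
This completes the inductive step, so w_n = 3·2^n + 5^n for all n ≥ 0.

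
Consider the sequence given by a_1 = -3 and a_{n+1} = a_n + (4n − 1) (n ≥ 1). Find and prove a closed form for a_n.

Claim: a_n = 2n^2 − 3n − 2.

Base case: a_1 = -3, and 2·1^2 − 3·1 − 2 = -3.
Assume a_j = 2j^2 − 3j − 2.
Then a_{j+1} = a_j + (4j − 1) = (2j^2 − 3j − 2) + (4j − 1) = 2j^2 + j − 3,
and 2·(j+1)^2 − 3·(j+1) − 2 = 2j^2 + j − 3.
Hence a_n = 2n^2 − 3n − 2 for every n ≥ 1, by induction.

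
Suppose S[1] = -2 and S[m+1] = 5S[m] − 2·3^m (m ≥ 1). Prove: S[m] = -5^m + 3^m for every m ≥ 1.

Base case: S[1] = -2, and -5^1 + 3^1 = -5 + 3 = -2.
Assume S[r] = -5^r + 3^r for some r ≥ 1.
Then S[r+1] = 5S[r] − 2·3^r = 5·(-5^r + 3^r) − 2·3^r = -5^{r+1} + 5·3^r − 2·3^r = -5^{r+1} + 3·3^r = -5^{r+1} + 3^{r+1}.
So the formula holds for r+1, and by induction S[m] = -5^m + 3^m for all m ≥ 1.

S[m] = -5^m + 3^m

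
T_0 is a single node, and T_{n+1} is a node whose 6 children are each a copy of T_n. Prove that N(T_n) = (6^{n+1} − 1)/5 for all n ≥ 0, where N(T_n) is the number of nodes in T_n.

Base case: N(T_0) = 1, and (6^{0+1} − 1)/5 = 1.
Assume N(T_m) = (6^{m+1} − 1)/5.
Then N(T_{m+1}) = 1 + 6N(T_m) = 1 + 6·(6^{m+1} − 1)/5 = 1 + (6^{m+2} − 6)/5 = (5 + 6^{m+2} − 6)/5 = (6^{m+2} − 1)/5.
By induction, N(T_n) = (6^{n+1} − 1)/5 for all n ≥ 0.

N(T_n) = (6^{n+1} − 1)/5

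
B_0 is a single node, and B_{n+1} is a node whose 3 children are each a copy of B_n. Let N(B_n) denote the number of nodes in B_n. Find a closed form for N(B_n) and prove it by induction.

Claim: N(B_n) = (3^{n+1} − 1)/2.

Base case: N(B_0) = 1, and (3^{0+1} − 1)/2 = 1.
Assume N(B_r) = (3^{r+1} − 1)/2.
Then N(B_{r+1}) = 1 + 3N(B_r) = 1 + 3·(3^{r+1} − 1)/2 = 1 + (3^{r+2} − 3)/2 = (2 + 3^{r+2} − 3)/2 = (3^{r+2} − 1)/2.
Hence N(B_n) = (3^{n+1} − 1)/2 for every n ≥ 0, by induction.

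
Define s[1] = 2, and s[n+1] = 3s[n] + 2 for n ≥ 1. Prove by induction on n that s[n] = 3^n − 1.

Base case: s[1] = 2, and 3^1 − 1 = 3 − 1 = 2.
Assume s[m] = 3^m − 1 for some m ≥ 1.
Then s[m+1] = 3s[m] + 2 = 3·(3^m − 1) + 2 = 3^{m+1} − 3 + 2 = 3^{m+1} − 1.
By induction, s[n] = 3^n − 1 for all n ≥ 1.

s[n] = 3^n − 1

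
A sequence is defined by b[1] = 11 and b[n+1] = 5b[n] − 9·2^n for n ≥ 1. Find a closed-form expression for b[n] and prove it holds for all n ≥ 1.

Claim: b[n] = 5^n + 3·2^n.

Base case: b[1] = 11, and 5^1 + 3·2^1 = 5 + 6 = 11.
Assume b[m] = 5^m + 3·2^m for some m ≥ 1.
Then b[m+1] = 5b[m] − 9·2^m = 5·(5^m + 3·2^m) − 9·2^m = 5^{m+1} + 15·2^m − 9·2^m = 5^{m+1} + 6·2^m = 5^{m+1} + 3·2^{m+1}.
So the formula holds for m+1, and by induction b[n] = 5^n + 3·2^n for all n ≥ 1.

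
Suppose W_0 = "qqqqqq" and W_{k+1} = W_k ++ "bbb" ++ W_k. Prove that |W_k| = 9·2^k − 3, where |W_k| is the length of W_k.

Base case: |W_0| = 6, and 9·2^0 − 3 = 6.
Assume |W_m| = 9·2^m − 3.
Then |W_{m+1}| = |W_m| + 3 + |W_m| = 2|W_m| + 3 = 2(9·2^m − 3) + 3 = 9·2^{m+1} − 6 + 3 = 9·2^{m+1} − 3.
So the formula holds for m+1, and by induction |W_k| = 9·2^k − 3 for all k ≥ 0.

|W_k| = 9·2^k − 3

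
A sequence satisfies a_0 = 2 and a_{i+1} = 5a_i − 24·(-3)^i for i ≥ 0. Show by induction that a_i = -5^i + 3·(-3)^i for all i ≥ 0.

Base case: a_0 = 2, and -5^0 + 3·(-3)^0 = -1 + 3 = 2.
Assume a_r = -5^r + 3·(-3)^r for some r ≥ 0.
Then a_{r+1} = 5a_r − 24·(-3)^r = 5·(-5^r + 3·(-3)^r) − 24·(-3)^r = -5^{r+1} + 15·(-3)^r − 24·(-3)^r = -5^{r+1} − 9·(-3)^r = -5^{r+1} + 3·(-3)^{r+1}.
So the formula holds for r+1, and by induction a_i = -5^i + 3·(-3)^i for all i ≥ 0.

a_i = -5^i + 3·(-3)^i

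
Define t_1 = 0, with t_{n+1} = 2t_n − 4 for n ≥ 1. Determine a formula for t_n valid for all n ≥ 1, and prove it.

Claim: t_n = -2^{n+1} + 4.

Base case: t_1 = 0, and -2^{1+1} + 4 = -4 + 4 = 0.
Assume t_r = -2^{r+1} + 4 for some r ≥ 1.
Then t_{r+1} = 2t_r − 4 = 2·(-2^{r+1} + 4) − 4 = -2^{r+2} + 8 − 4 = -2^{r+2} + 4.
By induction, t_n = -2^{n+1} + 4 for all n ≥ 1.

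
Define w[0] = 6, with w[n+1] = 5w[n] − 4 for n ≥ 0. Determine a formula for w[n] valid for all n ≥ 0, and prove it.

Claim: w[n] = 5^{n+1} + 1.

Base case: w[0] = 6, and 5^{0+1} + 1 = 5 + 1 = 6.
Assume w[m] = 5^{m+1} + 1 for some m ≥ 0.
Then w[m+1] = 5w[m] − 4 = 5·(5^{m+1} + 1) − 4 = 5^{m+2} + 5 − 4 = 5^{m+2} + 1.
Hence w[n] = 5^{n+1} + 1 for every n ≥ 0, by induction.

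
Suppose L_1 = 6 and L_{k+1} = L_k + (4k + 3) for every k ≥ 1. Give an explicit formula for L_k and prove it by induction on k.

Claim: L_k = 2k^2 + k + 3.

Base case: L_1 = 6, and 2·1^2 + 1 + 3 = 6.
Assume L_j = 2j^2 + j + 3.
Then L_{j+1} = L_j + (4j + 3) = (2j^2 + j + 3) + (4j + 3) = 2j^2 + 5j + 6,
and 2·(j+1)^2 + (j+1) + 3 = 2j^2 + 5j + 6.
By induction, L_k = 2k^2 + k + 3 for all k ≥ 1.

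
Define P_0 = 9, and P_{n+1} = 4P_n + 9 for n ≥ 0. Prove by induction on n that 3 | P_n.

Base case: P_0 = 9 = 3·3, so 3 | P_0.
Assume 3 | P_r, so P_r = 3t for some integer t.
Then P_{r+1} = 4P_r + 9 = 4·(3t) + 9 = 3(4t + 3), so 3 | P_{r+1}.
By induction, 3 | P_n for all n ≥ 0.

3 | P_n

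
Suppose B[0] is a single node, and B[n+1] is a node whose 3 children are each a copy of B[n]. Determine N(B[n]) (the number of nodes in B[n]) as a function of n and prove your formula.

Claim: N(B[n]) = (3^{n+1} − 1)/2.

Base case: N(B[0]) = 1, and (3^{0+1} − 1)/2 = 1.
Assume N(B[m]) = (3^{m+1} − 1)/2.
Then N(B[m+1]) = 1 + 3N(B[m]) = 1 + 3·(3^{m+1} − 1)/2 = 1 + (3^{m+2} − 3)/2 = (2 + 3^{m+2} − 3)/2 = (3^{m+2} − 1)/2.
By induction, N(B[n]) = (3^{n+1} − 1)/2 for all n ≥ 0.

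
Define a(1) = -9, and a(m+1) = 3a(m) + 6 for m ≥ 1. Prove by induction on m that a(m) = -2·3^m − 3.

Base case: a(1) = -9, and -2·3^1 − 3 = -6 − 3 = -9.
Assume a(r) = -2·3^r − 3 for some r ≥ 1.
Then a(r+1) = 3a(r) + 6 = 3·(-2·3^r − 3) + 6 = -6·3^r − 9 + 6 = -2·3^{r+1} − 3.
Hence a(m) = -2·3^m − 3 for every m ≥ 1, by induction.

a(m) = -2·3^m − 3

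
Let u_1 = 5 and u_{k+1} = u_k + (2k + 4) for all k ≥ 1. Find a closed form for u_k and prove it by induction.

Claim: u_k = k^2 + 3k + 1.

Base case: u_1 = 5, and 1^2 + 3·1 + 1 = 5.
Assume u_j = j^2 + 3j + 1.
Then u_{j+1} = u_j + (2j + 4) = (j^2 + 3j + 1) + (2j + 4) = j^2 + 5j + 5,
and (j+1)^2 + 3·(j+1) + 1 = j^2 + 5j + 5.
This completes the inductive step, so u_k = k^2 + 3k + 1 for all k ≥ 1.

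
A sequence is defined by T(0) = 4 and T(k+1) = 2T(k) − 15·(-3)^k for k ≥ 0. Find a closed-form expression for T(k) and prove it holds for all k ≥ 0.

Claim: T(k) = 2^k + 3·(-3)^k.

Base case: T(0) = 4, and 2^0 + 3·(-3)^0 = 1 + 3 = 4.
Assume T(r) = 2^r + 3·(-3)^r for some r ≥ 0.
Then T(r+1) = 2T(r) − 15·(-3)^r = 2·(2^r + 3·(-3)^r) − 15·(-3)^r = 2^{r+1} + 6·(-3)^r − 15·(-3)^r = 2^{r+1} − 9·(-3)^r = 2^{r+1} + 3·(-3)^{r+1}.
This completes the inductive step, so T(k) = 2^k + 3·(-3)^k for all k ≥ 0.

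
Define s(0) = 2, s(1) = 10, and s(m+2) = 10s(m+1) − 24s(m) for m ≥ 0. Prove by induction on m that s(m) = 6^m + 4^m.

Base cases: s(0) = 2 and 6^0 + 4^0 = 2; s(1) = 10 and 6^1 + 4^1 = 10.
Assume s(j) = 6^j + 4^j for all 0 ≤ j ≤ r, where r ≥ 1.
Then s(r+1) = 10s(r) − 24s(r−1) = 10·(6^r + 4^r) − 24·(6^{r−1} + 4^{r−1}) = (10·6 − 24)6^{r−1} + (10·4 − 24)4^{r−1} = 36·6^{r−1} + 16·4^{r−1} = 6^{r+1} + 4^{r+1}.
Hence s(m) = 6^m + 4^m for every m ≥ 0, by strong induction.

s(m) = 6^m + 4^m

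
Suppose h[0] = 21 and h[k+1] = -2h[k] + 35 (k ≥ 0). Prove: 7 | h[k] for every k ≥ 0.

Base case: h[0] = 21 = 7·3, so 7 | h[0].
Assume 7 | h[m], so h[m] = 7t for some integer t.
Then h[m+1] = -2h[m] + 35 = -2·(7t) + 35 = 7(-2t + 5), so 7 | h[m+1].
So the property holds for m+1, and by induction 7 | h[k] for all k ≥ 0.

7 | h[k]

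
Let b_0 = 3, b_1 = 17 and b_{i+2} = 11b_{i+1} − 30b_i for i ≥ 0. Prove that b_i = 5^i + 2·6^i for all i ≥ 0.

Base cases: b_0 = 3 and 5^0 + 2·6^0 = 3; b_1 = 17 and 5^1 + 2·6^1 = 17.
Assume b_t = 5^t + 2·6^t for all 0 ≤ t ≤ j, where j ≥ 1.
Then b_{j+1} = 11b_j − 30b_{j−1} = 11·(5^j + 2·6^j) − 30·(5^{j−1} + 2·6^{j−1}) = (11·5 − 30)5^{j−1} + 2·(11·6 − 30)6^{j−1} = 25·5^{j−1} + 72·6^{j−1} = 5^{j+1} + 2·6^{j+1}.
By strong induction, b_i = 5^i + 2·6^i for all i ≥ 0.

b_i = 5^i + 2·6^i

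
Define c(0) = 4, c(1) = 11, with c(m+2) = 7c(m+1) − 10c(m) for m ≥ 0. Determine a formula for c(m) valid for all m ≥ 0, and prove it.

Claim: c(m) = 3·2^m + 5^m.

Base cases: c(0) = 4 and 3·2^0 + 5^0 = 4; c(1) = 11 and 3·2^1 + 5^1 = 11.
Assume c(j) = 3·2^j + 5^j for all 0 ≤ j ≤ r, where r ≥ 1.
Then c(r+1) = 7c(r) − 10c(r−1) = 7·(3·2^r + 5^r) − 10·(3·2^{r−1} + 5^{r−1}) = 3·(7·2 − 10)2^{r−1} + (7·5 − 10)5^{r−1} = 12·2^{r−1} + 25·5^{r−1} = 3·2^{r+1} + 5^{r+1}.
By strong induction, c(m) = 3·2^m + 5^m for all m ≥ 0.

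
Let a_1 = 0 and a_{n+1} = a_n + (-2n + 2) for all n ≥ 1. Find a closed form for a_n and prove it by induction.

Claim: a_n = -n^2 + 3n − 2.

Base case: a_1 = 0, and -1^2 + 3·1 − 2 = 0.
Assume a_r = -r^2 + 3r − 2.
Then a_{r+1} = a_r + (-2r + 2) = (-r^2 + 3r − 2) + (-2r + 2) = -r^2 + r,
and -(r+1)^2 + 3·(r+1) − 2 = -r^2 + r.
This completes the inductive step, so a_n = -n^2 + 3n − 2 for all n ≥ 1.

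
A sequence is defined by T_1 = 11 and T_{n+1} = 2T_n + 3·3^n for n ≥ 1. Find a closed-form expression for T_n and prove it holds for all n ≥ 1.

Claim: T_n = 2^n + 3·3^n.

Base case: T_1 = 11, and 2^1 + 3·3^1 = 2 + 9 = 11.
Assume T_j = 2^j + 3·3^j for some j ≥ 1.
Then T_{j+1} = 2T_j + 3·3^j = 2·(2^j + 3·3^j) + 3·3^j = 2^{j+1} + 6·3^j + 3·3^j = 2^{j+1} + 9·3^j = 2^{j+1} + 3·3^{j+1}.
This completes the inductive step, so T_n = 2^n + 3·3^n for all n ≥ 1.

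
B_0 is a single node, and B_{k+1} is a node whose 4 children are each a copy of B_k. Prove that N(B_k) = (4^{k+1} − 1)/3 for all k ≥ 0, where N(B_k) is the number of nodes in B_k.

Base case: N(B_0) = 1, and (4^{0+1} − 1)/3 = 1.
Assume N(B_m) = (4^{m+1} − 1)/3.
Then N(B_{m+1}) = 1 + 4N(B_m) = 1 + 4·(4^{m+1} − 1)/3 = 1 + (4^{m+2} − 4)/3 = (3 + 4^{m+2} − 4)/3 = (4^{m+2} − 1)/3.
By induction, N(B_k) = (4^{k+1} − 1)/3 for all k ≥ 0.

N(B_k) = (4^{k+1} − 1)/3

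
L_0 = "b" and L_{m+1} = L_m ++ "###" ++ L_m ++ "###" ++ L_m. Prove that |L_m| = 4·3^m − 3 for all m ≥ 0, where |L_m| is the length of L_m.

Base case: |L_0| = 1, and 4·3^0 − 3 = 1.
Assume |L_r| = 4·3^r − 3.
Then |L_{r+1}| = 3|L_r| + 6 = 3(4·3^r − 3) + 6 = 4·3^{r+1} − 9 + 6 = 4·3^{r+1} − 3.
So the formula holds for r+1, and by induction |L_m| = 4·3^m − 3 for all m ≥ 0.

|L_m| = 4·3^m − 3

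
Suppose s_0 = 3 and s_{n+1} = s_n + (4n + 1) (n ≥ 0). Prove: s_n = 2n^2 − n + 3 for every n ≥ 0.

Base case: s_0 = 3, and 2·0^2 − 0 + 3 = 3.
Assume s_m = 2m^2 − m + 3.
Then s_{m+1} = s_m + (4m + 1) = (2m^2 − m + 3) + (4m + 1) = 2m^2 + 3m + 4,
and 2·(m+1)^2 − (m+1) + 3 = 2m^2 + 3m + 4.
By induction, s_n = 2n^2 − n + 3 for all n ≥ 0.

s_n = 2n^2 − n + 3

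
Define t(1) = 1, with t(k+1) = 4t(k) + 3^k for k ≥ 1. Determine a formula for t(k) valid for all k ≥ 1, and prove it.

Claim: t(k) = 4^k − 3^k.

Base case: t(1) = 1, and 4^1 − 3^1 = 4 − 3 = 1.
Assume t(r) = 4^r − 3^r for some r ≥ 1.
Then t(r+1) = 4t(r) + 3^r = 4·(4^r − 3^r) + 3^r = 4^{r+1} − 4·3^r + 3^r = 4^{r+1} − 3·3^r = 4^{r+1} − 3^{r+1}.
This completes the inductive step, so t(k) = 4^k − 3^k for all k ≥ 1.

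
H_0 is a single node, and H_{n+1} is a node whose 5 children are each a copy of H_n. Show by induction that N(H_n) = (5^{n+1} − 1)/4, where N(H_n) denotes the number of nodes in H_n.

Base case: N(H_0) = 1, and (5^{0+1} − 1)/4 = 1.
Assume N(H_r) = (5^{r+1} − 1)/4.
Then N(H_{r+1}) = 1 + 5N(H_r) = 1 + 5·(5^{r+1} − 1)/4 = 1 + (5^{r+2} − 5)/4 = (4 + 5^{r+2} − 5)/4 = (5^{r+2} − 1)/4.
By induction, N(H_n) = (5^{n+1} − 1)/4 for all n ≥ 0.

N(H_n) = (5^{n+1} − 1)/4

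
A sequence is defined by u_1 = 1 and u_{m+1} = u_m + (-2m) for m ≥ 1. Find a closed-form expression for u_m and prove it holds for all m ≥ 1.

Claim: u_m = -m^2 + m + 1.

Base case: u_1 = 1, and -1^2 + 1 + 1 = 1.
Assume u_j = -j^2 + j + 1.
Then u_{j+1} = u_j + (-2j) = (-j^2 + j + 1) + (-2j) = -j^2 − j + 1,
and -(j+1)^2 + (j+1) + 1 = -j^2 − j + 1.
By induction, u_m = -m^2 + m + 1 for all m ≥ 1.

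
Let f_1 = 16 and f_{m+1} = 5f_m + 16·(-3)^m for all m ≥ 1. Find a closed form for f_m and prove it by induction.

Claim: f_m = 2·5^m − 2·(-3)^m.

Base case: f_1 = 16, and 2·5^1 − 2·(-3)^1 = 10 + 6 = 16.
Assume f_r = 2·5^r − 2·(-3)^r for some r ≥ 1.
Then f_{r+1} = 5f_r + 16·(-3)^r = 5·(2·5^r − 2·(-3)^r) + 16·(-3)^r = 2·5^{r+1} − 10·(-3)^r + 16·(-3)^r = 2·5^{r+1} + 6·(-3)^r = 2·5^{r+1} − 2·(-3)^{r+1}.
Hence f_m = 2·5^m − 2·(-3)^m for every m ≥ 1, by induction.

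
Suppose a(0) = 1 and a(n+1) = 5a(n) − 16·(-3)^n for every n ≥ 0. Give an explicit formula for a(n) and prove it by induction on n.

Claim: a(n) = -5^n + 2·(-3)^n.

Base case: a(0) = 1, and -5^0 + 2·(-3)^0 = -1 + 2 = 1.
Assume a(m) = -5^m + 2·(-3)^m for some m ≥ 0.
Then a(m+1) = 5a(m) − 16·(-3)^m = 5·(-5^m + 2·(-3)^m) − 16·(-3)^m = -5^{m+1} + 10·(-3)^m − 16·(-3)^m = -5^{m+1} − 6·(-3)^m = -5^{m+1} + 2·(-3)^{m+1}.
By induction, a(n) = -5^n + 2·(-3)^n for all n ≥ 0.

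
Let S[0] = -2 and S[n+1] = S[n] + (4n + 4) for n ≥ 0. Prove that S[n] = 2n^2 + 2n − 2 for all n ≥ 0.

Base case: S[0] = -2, and 2·0^2 + 2·0 − 2 = -2.
Assume S[m] = 2m^2 + 2m − 2.
Then S[m+1] = S[m] + (4m + 4) = (2m^2 + 2m − 2) + (4m + 4) = 2m^2 + 6m + 2,
and 2·(m+1)^2 + 2·(m+1) − 2 = 2m^2 + 6m + 2.
By induction, S[n] = 2n^2 + 2n − 2 for all n ≥ 0.

S[n] = 2n^2 + 2n − 2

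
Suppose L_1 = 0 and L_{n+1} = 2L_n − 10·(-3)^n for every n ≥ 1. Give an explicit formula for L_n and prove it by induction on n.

Claim: L_n = 3·2^n + 2·(-3)^n.

Base case: L_1 = 0, and 3·2^1 + 2·(-3)^1 = 6 − 6 = 0.
Assume L_r = 3·2^r + 2·(-3)^r for some r ≥ 1.
Then L_{r+1} = 2L_r − 10·(-3)^r = 2·(3·2^r + 2·(-3)^r) − 10·(-3)^r = 3·2^{r+1} + 4·(-3)^r − 10·(-3)^r = 3·2^{r+1} − 6·(-3)^r = 3·2^{r+1} + 2·(-3)^{r+1}.
By induction, L_n = 3·2^n + 2·(-3)^n for all n ≥ 1.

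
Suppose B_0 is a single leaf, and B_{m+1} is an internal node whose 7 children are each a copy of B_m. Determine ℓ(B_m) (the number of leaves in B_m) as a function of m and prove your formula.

Claim: ℓ(B_m) = 7^m.

Base case: ℓ(B_0) = 1, and 7^0 = 1.
Assume ℓ(B_k) = 7^k.
Then ℓ(B_{k+1}) = 7·ℓ(B_k) = 7·7^k = 7^{k+1}.
Hence ℓ(B_m) = 7^m for every m ≥ 0, by induction.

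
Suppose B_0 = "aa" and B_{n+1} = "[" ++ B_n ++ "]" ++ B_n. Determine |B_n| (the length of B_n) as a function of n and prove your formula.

Claim: |B_n| = 2^{n+2} − 2.

Base case: |B_0| = 2, and 2^{0+2} − 2 = 2.
Assume |B_m| = 2^{m+2} − 2.
Then |B_{m+1}| = 1 + |B_m| + 1 + |B_m| = 2|B_m| + 2 = 2(2^{m+2} − 2) + 2 = 2^{m+3} − 4 + 2 = 2^{m+3} − 2.
Hence |B_n| = 2^{n+2} − 2 for every n ≥ 0, by induction.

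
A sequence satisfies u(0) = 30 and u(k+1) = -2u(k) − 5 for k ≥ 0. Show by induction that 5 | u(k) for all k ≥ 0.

Base case: u(0) = 30 = 5·6, so 5 | u(0).
Assume 5 | u(j), so u(j) = 5t for some integer t.
Then u(j+1) = -2u(j) − 5 = -2·(5t) − 5 = 5(-2t − 1), so 5 | u(j+1).
Hence 5 | u(k) for every k ≥ 0, by induction.

5 | u(k)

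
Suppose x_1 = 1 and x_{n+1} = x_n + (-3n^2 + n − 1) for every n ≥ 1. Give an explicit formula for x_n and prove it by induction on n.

Claim: x_n = -n^3 + 2n^2 − 2n + 2.

Base case: x_1 = 1, and -1^3 + 2·1^2 − 2·1 + 2 = 1.
Assume x_r = -r^3 + 2r^2 − 2r + 2.
Then x_{r+1} = x_r + (-3r^2 + r − 1) = (-r^3 + 2r^2 − 2r + 2) + (-3r^2 + r − 1) = -r^3 − r^2 − r + 1,
and -(r+1)^3 + 2·(r+1)^2 − 2·(r+1) + 2 = -r^3 − r^2 − r + 1.
This completes the inductive step, so x_n = -n^3 + 2n^2 − 2n + 2 for all n ≥ 1.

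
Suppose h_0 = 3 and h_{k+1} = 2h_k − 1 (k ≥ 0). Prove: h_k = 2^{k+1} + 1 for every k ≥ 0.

Base case: h_0 = 3, and 2^{0+1} + 1 = 2 + 1 = 3.
Assume h_j = 2^{j+1} + 1 for some j ≥ 0.
Then h_{j+1} = 2h_j − 1 = 2·(2^{j+1} + 1) − 1 = 2^{j+2} + 2 − 1 = 2^{j+2} + 1.
By induction, h_k = 2^{k+1} + 1 for all k ≥ 0.

h_k = 2^{k+1} + 1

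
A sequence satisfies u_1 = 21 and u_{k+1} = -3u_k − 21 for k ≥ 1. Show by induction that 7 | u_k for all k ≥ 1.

Base case: u_1 = 21 = 7·3, so 7 | u_1.
Assume 7 | u_j, so u_j = 7t for some integer t.
Then u_{j+1} = -3u_j − 21 = -3·(7t) − 21 = 7(-3t − 3), so 7 | u_{j+1}.
Hence 7 | u_k for every k ≥ 1, by induction.

7 | u_k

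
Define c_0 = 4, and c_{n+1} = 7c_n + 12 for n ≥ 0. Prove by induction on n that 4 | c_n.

Base case: c_0 = 4 = 4·1, so 4 | c_0.
Assume 4 | c_r, so c_r = 4t for some integer t.
Then c_{r+1} = 7c_r + 12 = 7·(4t) + 12 = 4(7t + 3), so 4 | c_{r+1}.
So the property holds for r+1, and by induction 4 | c_n for all n ≥ 0.

4 | c_n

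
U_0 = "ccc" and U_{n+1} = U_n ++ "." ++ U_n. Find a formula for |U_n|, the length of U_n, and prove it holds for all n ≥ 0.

Claim: |U_n| = 2^{n+2} − 1.

Base case: |U_0| = 3, and 2^{0+2} − 1 = 3.
Assume |U_m| = 2^{m+2} − 1.
Then |U_{m+1}| = |U_m| + 1 + |U_m| = 2|U_m| + 1 = 2(2^{m+2} − 1) + 1 = 2^{m+3} − 2 + 1 = 2^{m+3} − 1.
Hence |U_n| = 2^{n+2} − 1 for every n ≥ 0, by induction.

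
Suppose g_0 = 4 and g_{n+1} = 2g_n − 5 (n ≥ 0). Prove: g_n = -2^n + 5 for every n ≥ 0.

Base case: g_0 = 4, and -2^0 + 5 = -1 + 5 = 4.
Assume g_m = -2^m + 5 for some m ≥ 0.
Then g_{m+1} = 2g_m − 5 = 2·(-2^m + 5) − 5 = -2^{m+1} + 10 − 5 = -2^{m+1} + 5.
Hence g_n = -2^n + 5 for every n ≥ 0, by induction.

g_n = -2^n + 5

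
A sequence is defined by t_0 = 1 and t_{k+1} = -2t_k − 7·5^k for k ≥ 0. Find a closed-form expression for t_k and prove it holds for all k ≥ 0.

Claim: t_k = 2·(-2)^k − 5^k.

Base case: t_0 = 1, and 2·(-2)^0 − 5^0 = 2 − 1 = 1.
Assume t_m = 2·(-2)^m − 5^m for some m ≥ 0.
Then t_{m+1} = -2t_m − 7·5^m = -2·(2·(-2)^m − 5^m) − 7·5^m = 2·(-2)^{m+1} + 2·5^m − 7·5^m = 2·(-2)^{m+1} − 5·5^m = 2·(-2)^{m+1} − 5^{m+1}.
By induction, t_k = 2·(-2)^k − 5^k for all k ≥ 0.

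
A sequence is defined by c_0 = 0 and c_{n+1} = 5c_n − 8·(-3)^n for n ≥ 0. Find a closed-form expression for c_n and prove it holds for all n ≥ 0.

Claim: c_n = -5^n + (-3)^n.

Base case: c_0 = 0, and -5^0 + (-3)^0 = -1 + 1 = 0.
Assume c_k = -5^k + (-3)^k for some k ≥ 0.
Then c_{k+1} = 5c_k − 8·(-3)^k = 5·(-5^k + (-3)^k) − 8·(-3)^k = -5^{k+1} + 5·(-3)^k − 8·(-3)^k = -5^{k+1} − 3·(-3)^k = -5^{k+1} + (-3)^{k+1}.
By induction, c_n = -5^n + (-3)^n for all n ≥ 0.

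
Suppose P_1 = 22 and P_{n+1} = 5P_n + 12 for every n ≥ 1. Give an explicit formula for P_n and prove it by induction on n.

Claim: P_n = 5^{n+1} − 3.

Base case: P_1 = 22, and 5^{1+1} − 3 = 25 − 3 = 22.
Assume P_k = 5^{k+1} − 3 for some k ≥ 1.
Then P_{k+1} = 5P_k + 12 = 5·(5^{k+1} − 3) + 12 = 5^{k+2} − 15 + 12 = 5^{k+2} − 3.
By induction, P_n = 5^{n+1} − 3 for all n ≥ 1.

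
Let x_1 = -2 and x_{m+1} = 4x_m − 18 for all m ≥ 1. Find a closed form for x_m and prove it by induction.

Claim: x_m = -2·4^m + 6.

Base case: x_1 = -2, and -2·4^1 + 6 = -8 + 6 = -2.
Assume x_k = -2·4^k + 6 for some k ≥ 1.
Then x_{k+1} = 4x_k − 18 = 4·(-2·4^k + 6) − 18 = -8·4^k + 24 − 18 = -2·4^{k+1} + 6.
By induction, x_m = -2·4^m + 6 for all m ≥ 1.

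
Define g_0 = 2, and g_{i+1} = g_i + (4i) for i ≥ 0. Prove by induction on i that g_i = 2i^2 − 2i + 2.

Base case: g_0 = 2, and 2·0^2 − 2·0 + 2 = 2.
Assume g_j = 2j^2 − 2j + 2.
Then g_{j+1} = g_j + (4j) = (2j^2 − 2j + 2) + (4j) = 2j^2 + 2j + 2,
and 2·(j+1)^2 − 2·(j+1) + 2 = 2j^2 + 2j + 2.
Hence g_i = 2i^2 − 2i + 2 for every i ≥ 0, by induction.

g_i = 2i^2 − 2i + 2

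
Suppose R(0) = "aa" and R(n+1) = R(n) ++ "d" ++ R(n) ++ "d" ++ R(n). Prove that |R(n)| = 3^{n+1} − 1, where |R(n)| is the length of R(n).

Base case: |R(0)| = 2, and 3^{0+1} − 1 = 2.
Assume |R(m)| = 3^{m+1} − 1.
Then |R(m+1)| = 3|R(m)| + 2 = 3(3^{m+1} − 1) + 2 = 3^{m+2} − 3 + 2 = 3^{m+2} − 1.
This completes the inductive step, so |R(n)| = 3^{n+1} − 1 for all n ≥ 0.

|R(n)| = 3^{n+1} − 1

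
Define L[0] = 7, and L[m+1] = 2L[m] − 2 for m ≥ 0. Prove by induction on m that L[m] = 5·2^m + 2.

Base case: L[0] = 7, and 5·2^0 + 2 = 5 + 2 = 7.
Assume L[r] = 5·2^r + 2 for some r ≥ 0.
Then L[r+1] = 2L[r] − 2 = 2·(5·2^r + 2) − 2 = 10·2^r + 4 − 2 = 5·2^{r+1} + 2.
Hence L[m] = 5·2^m + 2 for every m ≥ 0, by induction.

L[m] = 5·2^m + 2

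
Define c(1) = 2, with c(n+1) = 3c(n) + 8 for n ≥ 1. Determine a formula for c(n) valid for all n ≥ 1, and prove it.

Claim: c(n) = 2·3^n − 4.

Base case: c(1) = 2, and 2·3^1 − 4 = 6 − 4 = 2.
Assume c(r) = 2·3^r − 4 for some r ≥ 1.
Then c(r+1) = 3c(r) + 8 = 3·(2·3^r − 4) + 8 = 6·3^r − 12 + 8 = 2·3^{r+1} − 4.
This completes the inductive step, so c(n) = 2·3^n − 4 for all n ≥ 1.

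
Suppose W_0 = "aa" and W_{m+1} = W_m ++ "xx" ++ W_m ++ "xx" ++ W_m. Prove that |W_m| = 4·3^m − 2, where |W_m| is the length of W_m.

Base case: |W_0| = 2, and 4·3^0 − 2 = 2.
Assume |W_j| = 4·3^j − 2.
Then |W_{j+1}| = 3|W_j| + 4 = 3(4·3^j − 2) + 4 = 4·3^{j+1} − 6 + 4 = 4·3^{j+1} − 2.
Hence |W_m| = 4·3^m − 2 for every m ≥ 0, by induction.

|W_m| = 4·3^m − 2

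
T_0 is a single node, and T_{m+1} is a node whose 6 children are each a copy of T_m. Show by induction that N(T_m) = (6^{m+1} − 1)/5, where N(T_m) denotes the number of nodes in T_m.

Base case: N(T_0) = 1, and (6^{0+1} − 1)/5 = 1.
Assume N(T_k) = (6^{k+1} − 1)/5.
Then N(T_{k+1}) = 1 + 6N(T_k) = 1 + 6·(6^{k+1} − 1)/5 = 1 + (6^{k+2} − 6)/5 = (5 + 6^{k+2} − 6)/5 = (6^{k+2} − 1)/5.
By induction, N(T_m) = (6^{m+1} − 1)/5 for all m ≥ 0.

N(T_m) = (6^{m+1} − 1)/5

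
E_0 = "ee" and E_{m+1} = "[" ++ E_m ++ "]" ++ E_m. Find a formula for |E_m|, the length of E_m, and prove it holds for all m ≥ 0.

Claim: |E_m| = 2^{m+2} − 2.

Base case: |E_0| = 2, and 2^{0+2} − 2 = 2.
Assume |E_r| = 2^{r+2} − 2.
Then |E_{r+1}| = 1 + |E_r| + 1 + |E_r| = 2|E_r| + 2 = 2(2^{r+2} − 2) + 2 = 2^{r+3} − 4 + 2 = 2^{r+3} − 2.
So the formula holds for r+1, and by induction |E_m| = 2^{m+2} − 2 for all m ≥ 0.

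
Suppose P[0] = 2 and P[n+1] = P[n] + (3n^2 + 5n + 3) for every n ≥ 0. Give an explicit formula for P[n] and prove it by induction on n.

Claim: P[n] = n^3 + n^2 + n + 2.

Base case: P[0] = 2, and 0^3 + 0^2 + 0 + 2 = 2.
Assume P[m] = m^3 + m^2 + m + 2.
Then P[m+1] = P[m] + (3m^2 + 5m + 3) = (m^3 + m^2 + m + 2) + (3m^2 + 5m + 3) = m^3 + 4m^2 + 6m + 5,
and (m+1)^3 + (m+1)^2 + (m+1) + 2 = m^3 + 4m^2 + 6m + 5.
Hence P[n] = n^3 + n^2 + n + 2 for every n ≥ 0, by induction.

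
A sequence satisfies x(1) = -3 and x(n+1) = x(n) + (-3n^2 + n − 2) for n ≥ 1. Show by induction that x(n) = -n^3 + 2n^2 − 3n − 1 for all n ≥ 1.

Base case: x(1) = -3, and -1^3 + 2·1^2 − 3·1 − 1 = -3.
Assume x(j) = -j^3 + 2j^2 − 3j − 1.
Then x(j+1) = x(j) + (-3j^2 + j − 2) = (-j^3 + 2j^2 − 3j − 1) + (-3j^2 + j − 2) = -j^3 − j^2 − 2j − 3,
and -(j+1)^3 + 2·(j+1)^2 − 3·(j+1) − 1 = -j^3 − j^2 − 2j − 3.
This completes the inductive step, so x(n) = -n^3 + 2n^2 − 3n − 1 for all n ≥ 1.

x(n) = -n^3 + 2n^2 − 3n − 1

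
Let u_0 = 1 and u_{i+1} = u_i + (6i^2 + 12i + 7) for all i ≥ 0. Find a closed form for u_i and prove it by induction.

Claim: u_i = 2i^3 + 3i^2 + 2i + 1.

Base case: u_0 = 1, and 2·0^3 + 3·0^2 + 2·0 + 1 = 1.
Assume u_m = 2m^3 + 3m^2 + 2m + 1.
Then u_{m+1} = u_m + (6m^2 + 12m + 7) = (2m^3 + 3m^2 + 2m + 1) + (6m^2 + 12m + 7) = 2m^3 + 9m^2 + 14m + 8,
and 2·(m+1)^3 + 3·(m+1)^2 + 2·(m+1) + 1 = 2m^3 + 9m^2 + 14m + 8.
This completes the inductive step, so u_i = 2i^3 + 3i^2 + 2i + 1 for all i ≥ 0.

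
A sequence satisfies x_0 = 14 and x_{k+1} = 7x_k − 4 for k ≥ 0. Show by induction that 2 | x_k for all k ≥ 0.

Base case: x_0 = 14 = 2·7, so 2 | x_0.
Assume 2 | x_r, so x_r = 2t for some integer t.
Then x_{r+1} = 7x_r − 4 = 7·(2t) − 4 = 2(7t − 2), so 2 | x_{r+1}.
By induction, 2 | x_k for all k ≥ 0.

2 | x_k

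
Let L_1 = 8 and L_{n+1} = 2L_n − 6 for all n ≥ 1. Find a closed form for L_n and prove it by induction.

Claim: L_n = 2^n + 6.

Base case: L_1 = 8, and 2^1 + 6 = 2 + 6 = 8.
Assume L_k = 2^k + 6 for some k ≥ 1.
Then L_{k+1} = 2L_k − 6 = 2·(2^k + 6) − 6 = 2^{k+1} + 12 − 6 = 2^{k+1} + 6.
This completes the inductive step, so L_n = 2^n + 6 for all n ≥ 1.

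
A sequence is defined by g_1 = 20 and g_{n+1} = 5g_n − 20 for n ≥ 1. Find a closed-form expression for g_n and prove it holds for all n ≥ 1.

Claim: g_n = 3·5^n + 5.

Base case: g_1 = 20, and 3·5^1 + 5 = 15 + 5 = 20.
Assume g_k = 3·5^k + 5 for some k ≥ 1.
Then g_{k+1} = 5g_k − 20 = 5·(3·5^k + 5) − 20 = 15·5^k + 25 − 20 = 3·5^{k+1} + 5.
This completes the inductive step, so g_n = 3·5^n + 5 for all n ≥ 1.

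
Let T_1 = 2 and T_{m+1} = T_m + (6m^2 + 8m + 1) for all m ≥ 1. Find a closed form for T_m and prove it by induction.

Claim: T_m = 2m^3 + m^2 − 2m + 1.

Base case: T_1 = 2, and 2·1^3 + 1^2 − 2·1 + 1 = 2.
Assume T_k = 2k^3 + k^2 − 2k + 1.
Then T_{k+1} = T_k + (6k^2 + 8k + 1) = (2k^3 + k^2 − 2k + 1) + (6k^2 + 8k + 1) = 2k^3 + 7k^2 + 6k + 2,
and 2·(k+1)^3 + (k+1)^2 − 2·(k+1) + 1 = 2k^3 + 7k^2 + 6k + 2.
This completes the inductive step, so T_m = 2m^3 + m^2 − 2m + 1 for all m ≥ 1.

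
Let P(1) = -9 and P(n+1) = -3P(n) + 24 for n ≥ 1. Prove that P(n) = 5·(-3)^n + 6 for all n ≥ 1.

Base case: P(1) = -9, and 5·(-3)^1 + 6 = -15 + 6 = -9.
Assume P(r) = 5·(-3)^r + 6 for some r ≥ 1.
Then P(r+1) = -3P(r) + 24 = -3·(5·(-3)^r + 6) + 24 = -15·(-3)^r − 18 + 24 = 5·(-3)^{r+1} + 6.
This completes the inductive step, so P(n) = 5·(-3)^n + 6 for all n ≥ 1.

P(n) = 5·(-3)^n + 6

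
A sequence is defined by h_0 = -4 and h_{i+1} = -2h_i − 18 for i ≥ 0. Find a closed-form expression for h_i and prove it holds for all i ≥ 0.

Claim: h_i = 2·(-2)^i − 6.

Base case: h_0 = -4, and 2·(-2)^0 − 6 = 2 − 6 = -4.
Assume h_j = 2·(-2)^j − 6 for some j ≥ 0.
Then h_{j+1} = -2h_j − 18 = -2·(2·(-2)^j − 6) − 18 = -4·(-2)^j + 12 − 18 = 2·(-2)^{j+1} − 6.
This completes the inductive step, so h_i = 2·(-2)^i − 6 for all i ≥ 0.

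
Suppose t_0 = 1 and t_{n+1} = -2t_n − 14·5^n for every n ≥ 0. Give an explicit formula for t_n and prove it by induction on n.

Claim: t_n = 3·(-2)^n − 2·5^n.

Base case: t_0 = 1, and 3·(-2)^0 − 2·5^0 = 3 − 2 = 1.
Assume t_r = 3·(-2)^r − 2·5^r for some r ≥ 0.
Then t_{r+1} = -2t_r − 14·5^r = -2·(3·(-2)^r − 2·5^r) − 14·5^r = 3·(-2)^{r+1} + 4·5^r − 14·5^r = 3·(-2)^{r+1} − 10·5^r = 3·(-2)^{r+1} − 2·5^{r+1}.
By induction, t_n = 3·(-2)^n − 2·5^n for all n ≥ 0.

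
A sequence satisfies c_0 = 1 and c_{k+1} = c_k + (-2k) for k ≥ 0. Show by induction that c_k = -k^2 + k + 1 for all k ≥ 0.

Base case: c_0 = 1, and -0^2 + 0 + 1 = 1.
Assume c_r = -r^2 + r + 1.
Then c_{r+1} = c_r + (-2r) = (-r^2 + r + 1) + (-2r) = -r^2 − r + 1,
and -(r+1)^2 + (r+1) + 1 = -r^2 − r + 1.
This completes the inductive step, so c_k = -k^2 + k + 1 for all k ≥ 0.

c_k = -k^2 + k + 1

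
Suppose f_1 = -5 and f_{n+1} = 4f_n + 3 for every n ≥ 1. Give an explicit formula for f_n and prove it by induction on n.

Claim: f_n = -4^n − 1.

Base case: f_1 = -5, and -4^1 − 1 = -4 − 1 = -5.
Assume f_r = -4^r − 1 for some r ≥ 1.
Then f_{r+1} = 4f_r + 3 = 4·(-4^r − 1) + 3 = -4^{r+1} − 4 + 3 = -4^{r+1} − 1.
Hence f_n = -4^n − 1 for every n ≥ 1, by induction.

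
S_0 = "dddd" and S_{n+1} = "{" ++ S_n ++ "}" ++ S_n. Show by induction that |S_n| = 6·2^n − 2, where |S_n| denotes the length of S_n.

Base case: |S_0| = 4, and 6·2^0 − 2 = 4.
Assume |S_k| = 6·2^k − 2.
Then |S_{k+1}| = 1 + |S_k| + 1 + |S_k| = 2|S_k| + 2 = 2(6·2^k − 2) + 2 = 6·2^{k+1} − 4 + 2 = 6·2^{k+1} − 2.
This completes the inductive step, so |S_n| = 6·2^n − 2 for all n ≥ 0.

|S_n| = 6·2^n − 2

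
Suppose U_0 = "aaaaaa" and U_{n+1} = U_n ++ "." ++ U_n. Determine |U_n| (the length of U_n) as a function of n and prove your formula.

Claim: |U_n| = 7·2^n − 1.

Base case: |U_0| = 6, and 7·2^0 − 1 = 6.
Assume |U_m| = 7·2^m − 1.
Then |U_{m+1}| = |U_m| + 1 + |U_m| = 2|U_m| + 1 = 2(7·2^m − 1) + 1 = 7·2^{m+1} − 2 + 1 = 7·2^{m+1} − 1.
This completes the inductive step, so |U_n| = 7·2^n − 1 for all n ≥ 0.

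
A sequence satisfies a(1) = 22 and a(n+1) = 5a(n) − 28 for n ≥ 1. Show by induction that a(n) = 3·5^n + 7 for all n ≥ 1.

Base case: a(1) = 22, and 3·5^1 + 7 = 15 + 7 = 22.
Assume a(k) = 3·5^k + 7 for some k ≥ 1.
Then a(k+1) = 5a(k) − 28 = 5·(3·5^k + 7) − 28 = 15·5^k + 35 − 28 = 3·5^{k+1} + 7.
By induction, a(n) = 3·5^n + 7 for all n ≥ 1.

a(n) = 3·5^n + 7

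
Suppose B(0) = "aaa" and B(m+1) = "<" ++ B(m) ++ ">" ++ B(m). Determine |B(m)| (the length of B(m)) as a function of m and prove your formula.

Claim: |B(m)| = 5·2^m − 2.

Base case: |B(0)| = 3, and 5·2^0 − 2 = 3.
Assume |B(r)| = 5·2^r − 2.
Then |B(r+1)| = 1 + |B(r)| + 1 + |B(r)| = 2|B(r)| + 2 = 2(5·2^r − 2) + 2 = 5·2^{r+1} − 4 + 2 = 5·2^{r+1} − 2.
By induction, |B(m)| = 5·2^m − 2 for all m ≥ 0.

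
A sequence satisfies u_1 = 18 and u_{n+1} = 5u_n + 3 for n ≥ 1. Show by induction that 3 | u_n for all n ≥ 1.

Base case: u_1 = 18 = 3·6, so 3 | u_1.
Assume 3 | u_m, so u_m = 3t for some integer t.
Then u_{m+1} = 5u_m + 3 = 5·(3t) + 3 = 3(5t + 1), so 3 | u_{m+1}.
By induction, 3 | u_n for all n ≥ 1.

3 | u_n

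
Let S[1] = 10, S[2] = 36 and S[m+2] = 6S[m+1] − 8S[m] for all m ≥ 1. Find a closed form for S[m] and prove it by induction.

Claim: S[m] = 2^m + 2·4^m.

Base cases: S[1] = 10 and 2^1 + 2·4^1 = 10; S[2] = 36 and 2^2 + 2·4^2 = 36.
Assume S[j] = 2^j + 2·4^j for all 1 ≤ j ≤ r, where r ≥ 2.
Then S[r+1] = 6S[r] − 8S[r−1] = 6·(2^r + 2·4^r) − 8·(2^{r−1} + 2·4^{r−1}) = (6·2 − 8)2^{r−1} + 2·(6·4 − 8)4^{r−1} = 4·2^{r−1} + 32·4^{r−1} = 2^{r+1} + 2·4^{r+1}.
This completes the inductive step, so S[m] = 2^m + 2·4^m for all m ≥ 1.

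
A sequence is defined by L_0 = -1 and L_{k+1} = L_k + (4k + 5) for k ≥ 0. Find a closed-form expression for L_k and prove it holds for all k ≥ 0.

Claim: L_k = 2k^2 + 3k − 1.

Base case: L_0 = -1, and 2·0^2 + 3·0 − 1 = -1.
Assume L_r = 2r^2 + 3r − 1.
Then L_{r+1} = L_r + (4r + 5) = (2r^2 + 3r − 1) + (4r + 5) = 2r^2 + 7r + 4,
and 2·(r+1)^2 + 3·(r+1) − 1 = 2r^2 + 7r + 4.
Hence L_k = 2k^2 + 3k − 1 for every k ≥ 0, by induction.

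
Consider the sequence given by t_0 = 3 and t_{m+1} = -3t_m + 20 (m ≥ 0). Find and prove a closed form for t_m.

Claim: t_m = -2·(-3)^m + 5.

Base case: t_0 = 3, and -2·(-3)^0 + 5 = -2 + 5 = 3.
Assume t_j = -2·(-3)^j + 5 for some j ≥ 0.
Then t_{j+1} = -3t_j + 20 = -3·(-2·(-3)^j + 5) + 20 = 6·(-3)^j − 15 + 20 = -2·(-3)^{j+1} + 5.
So the formula holds for j+1, and by induction t_m = -2·(-3)^m + 5 for all m ≥ 0.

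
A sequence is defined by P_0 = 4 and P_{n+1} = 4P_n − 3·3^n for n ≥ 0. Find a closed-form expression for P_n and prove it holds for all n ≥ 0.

Claim: P_n = 4^n + 3·3^n.

Base case: P_0 = 4, and 4^0 + 3·3^0 = 1 + 3 = 4.
Assume P_m = 4^m + 3·3^m for some m ≥ 0.
Then P_{m+1} = 4P_m − 3·3^m = 4·(4^m + 3·3^m) − 3·3^m = 4^{m+1} + 12·3^m − 3·3^m = 4^{m+1} + 9·3^m = 4^{m+1} + 3·3^{m+1}.
Hence P_n = 4^n + 3·3^n for every n ≥ 0, by induction.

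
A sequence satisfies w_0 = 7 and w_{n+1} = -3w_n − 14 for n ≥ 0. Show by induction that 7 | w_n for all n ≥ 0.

Base case: w_0 = 7 = 7·1, so 7 | w_0.
Assume 7 | w_j, so w_j = 7t for some integer t.
Then w_{j+1} = -3w_j − 14 = -3·(7t) − 14 = 7(-3t − 2), so 7 | w_{j+1}.
Hence 7 | w_n for every n ≥ 0, by induction.

7 | w_n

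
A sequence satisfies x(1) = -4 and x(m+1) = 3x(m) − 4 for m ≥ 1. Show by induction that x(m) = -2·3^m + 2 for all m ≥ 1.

Base case: x(1) = -4, and -2·3^1 + 2 = -6 + 2 = -4.
Assume x(j) = -2·3^j + 2 for some j ≥ 1.
Then x(j+1) = 3x(j) − 4 = 3·(-2·3^j + 2) − 4 = -6·3^j + 6 − 4 = -2·3^{j+1} + 2.
So the formula holds for j+1, and by induction x(m) = -2·3^m + 2 for all m ≥ 1.

x(m) = -2·3^m + 2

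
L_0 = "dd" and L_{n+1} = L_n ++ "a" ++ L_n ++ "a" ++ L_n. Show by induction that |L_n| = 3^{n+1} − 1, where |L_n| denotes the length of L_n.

Base case: |L_0| = 2, and 3^{0+1} − 1 = 2.
Assume |L_k| = 3^{k+1} − 1.
Then |L_{k+1}| = 3|L_k| + 2 = 3(3^{k+1} − 1) + 2 = 3^{k+2} − 3 + 2 = 3^{k+2} − 1.
By induction, |L_n| = 3^{n+1} − 1 for all n ≥ 0.

|L_n| = 3^{n+1} − 1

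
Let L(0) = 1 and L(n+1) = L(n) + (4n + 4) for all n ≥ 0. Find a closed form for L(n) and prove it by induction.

Claim: L(n) = 2n^2 + 2n + 1.

Base case: L(0) = 1, and 2·0^2 + 2·0 + 1 = 1.
Assume L(m) = 2m^2 + 2m + 1.
Then L(m+1) = L(m) + (4m + 4) = (2m^2 + 2m + 1) + (4m + 4) = 2m^2 + 6m + 5,
and 2·(m+1)^2 + 2·(m+1) + 1 = 2m^2 + 6m + 5.
By induction, L(n) = 2n^2 + 2n + 1 for all n ≥ 0.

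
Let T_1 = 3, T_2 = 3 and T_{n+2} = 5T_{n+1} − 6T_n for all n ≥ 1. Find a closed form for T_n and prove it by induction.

Claim: T_n = 3·2^n − 3^n.

Base cases: T_1 = 3 and 3·2^1 − 3^1 = 3; T_2 = 3 and 3·2^2 − 3^2 = 3.
Assume T_j = 3·2^j − 3^j for all 1 ≤ j ≤ r, where r ≥ 2.
Then T_{r+1} = 5T_r − 6T_{r−1} = 5·(3·2^r − 3^r) − 6·(3·2^{r−1} − 3^{r−1}) = 3·(5·2 − 6)2^{r−1} − (5·3 − 6)3^{r−1} = 12·2^{r−1} − 9·3^{r−1} = 3·2^{r+1} − 3^{r+1}.
By strong induction, T_n = 3·2^n − 3^n for all n ≥ 1.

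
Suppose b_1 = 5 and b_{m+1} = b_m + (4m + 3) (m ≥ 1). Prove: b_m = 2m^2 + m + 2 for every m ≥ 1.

Base case: b_1 = 5, and 2·1^2 + 1 + 2 = 5.
Assume b_k = 2k^2 + k + 2.
Then b_{k+1} = b_k + (4k + 3) = (2k^2 + k + 2) + (4k + 3) = 2k^2 + 5k + 5,
and 2·(k+1)^2 + (k+1) + 2 = 2k^2 + 5k + 5.
This completes the inductive step, so b_m = 2m^2 + m + 2 for all m ≥ 1.

b_m = 2m^2 + m + 2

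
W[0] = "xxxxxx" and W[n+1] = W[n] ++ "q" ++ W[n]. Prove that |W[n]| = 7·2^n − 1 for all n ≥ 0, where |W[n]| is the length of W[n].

Base case: |W[0]| = 6, and 7·2^0 − 1 = 6.
Assume |W[m]| = 7·2^m − 1.
Then |W[m+1]| = |W[m]| + 1 + |W[m]| = 2|W[m]| + 1 = 2(7·2^m − 1) + 1 = 7·2^{m+1} − 2 + 1 = 7·2^{m+1} − 1.
So the formula holds for m+1, and by induction |W[n]| = 7·2^n − 1 for all n ≥ 0.

|W[n]| = 7·2^n − 1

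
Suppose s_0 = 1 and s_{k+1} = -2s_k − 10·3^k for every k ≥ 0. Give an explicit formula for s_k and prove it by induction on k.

Claim: s_k = 3·(-2)^k − 2·3^k.

Base case: s_0 = 1, and 3·(-2)^0 − 2·3^0 = 3 − 2 = 1.
Assume s_r = 3·(-2)^r − 2·3^r for some r ≥ 0.
Then s_{r+1} = -2s_r − 10·3^r = -2·(3·(-2)^r − 2·3^r) − 10·3^r = 3·(-2)^{r+1} + 4·3^r − 10·3^r = 3·(-2)^{r+1} − 6·3^r = 3·(-2)^{r+1} − 2·3^{r+1}.
This completes the inductive step, so s_k = 3·(-2)^k − 2·3^k for all k ≥ 0.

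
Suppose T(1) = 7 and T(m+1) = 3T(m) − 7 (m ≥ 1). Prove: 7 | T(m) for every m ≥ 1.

Base case: T(1) = 7 = 7·1, so 7 | T(1).
Assume 7 | T(k), so T(k) = 7t for some integer t.
Then T(k+1) = 3T(k) − 7 = 3·(7t) − 7 = 7(3t − 1), so 7 | T(k+1).
So the property holds for k+1, and by induction 7 | T(m) for all m ≥ 1.

7 | T(m)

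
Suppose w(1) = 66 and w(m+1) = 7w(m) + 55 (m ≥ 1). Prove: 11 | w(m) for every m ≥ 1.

Base case: w(1) = 66 = 11·6, so 11 | w(1).
Assume 11 | w(r), so w(r) = 11t for some integer t.
Then w(r+1) = 7w(r) + 55 = 7·(11t) + 55 = 11(7t + 5), so 11 | w(r+1).
This completes the inductive step, so 11 | w(m) for all m ≥ 1.

11 | w(m)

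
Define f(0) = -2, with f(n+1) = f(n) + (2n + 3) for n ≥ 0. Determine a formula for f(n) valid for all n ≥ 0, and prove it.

Claim: f(n) = n^2 + 2n − 2.

Base case: f(0) = -2, and 0^2 + 2·0 − 2 = -2.
Assume f(j) = j^2 + 2j − 2.
Then f(j+1) = f(j) + (2j + 3) = (j^2 + 2j − 2) + (2j + 3) = j^2 + 4j + 1,
and (j+1)^2 + 2·(j+1) − 2 = j^2 + 4j + 1.
Hence f(n) = n^2 + 2n − 2 for every n ≥ 0, by induction.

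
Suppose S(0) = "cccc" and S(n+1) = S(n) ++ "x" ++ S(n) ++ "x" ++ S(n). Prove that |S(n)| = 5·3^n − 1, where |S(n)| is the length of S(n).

Base case: |S(0)| = 4, and 5·3^0 − 1 = 4.
Assume |S(r)| = 5·3^r − 1.
Then |S(r+1)| = 3|S(r)| + 2 = 3(5·3^r − 1) + 2 = 5·3^{r+1} − 3 + 2 = 5·3^{r+1} − 1.
This completes the inductive step, so |S(n)| = 5·3^n − 1 for all n ≥ 0.

|S(n)| = 5·3^n − 1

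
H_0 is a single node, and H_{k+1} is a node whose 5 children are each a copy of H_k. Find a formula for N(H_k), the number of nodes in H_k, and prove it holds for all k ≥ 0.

Claim: N(H_k) = (5^{k+1} − 1)/4.

Base case: N(H_0) = 1, and (5^{0+1} − 1)/4 = 1.
Assume N(H_r) = (5^{r+1} − 1)/4.
Then N(H_{r+1}) = 1 + 5N(H_r) = 1 + 5·(5^{r+1} − 1)/4 = 1 + (5^{r+2} − 5)/4 = (4 + 5^{r+2} − 5)/4 = (5^{r+2} − 1)/4.
So the formula holds for r+1, and by induction N(H_k) = (5^{k+1} − 1)/4 for all k ≥ 0.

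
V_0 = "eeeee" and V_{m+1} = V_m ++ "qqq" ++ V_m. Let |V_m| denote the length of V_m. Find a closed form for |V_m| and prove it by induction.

Claim: |V_m| = 2^{m+3} − 3.

Base case: |V_0| = 5, and 2^{0+3} − 3 = 5.
Assume |V_j| = 2^{j+3} − 3.
Then |V_{j+1}| = |V_j| + 3 + |V_j| = 2|V_j| + 3 = 2(2^{j+3} − 3) + 3 = 2^{j+1+3} − 6 + 3 = 2^{j+1+3} − 3.
This completes the inductive step, so |V_m| = 2^{m+3} − 3 for all m ≥ 0.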